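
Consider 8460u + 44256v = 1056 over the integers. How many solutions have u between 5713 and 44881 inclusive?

11

gcd(44256, 8460) = 12  (44256 = 5*8460 + 1956, 8460 = 4*1956 + 636, 1956 = 3*636 + 48, 636 = 13*48 + 12, 48 = 4*12).
Back-substituting, 8460*(905) + 44256*(-173) = 12.
Scale by 88: particular solution (79640, -15224); reduce u mod 3688: (2192, -419).
General solution: u = 2192 + 3688t, v = -419 - 705t for integer t.
5713 ≤ 2192 + 3688t ≤ 44881 gives t ∈ [1, 11], which is 11 values.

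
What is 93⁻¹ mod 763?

361

gcd(763, 93) = 1.
By Bézout, 93×(361) + 763×(-44) = 1.
So 93×361 ≡ 1 (mod 763), and 361 mod 763 = 361.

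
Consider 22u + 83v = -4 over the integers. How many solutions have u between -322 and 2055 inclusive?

29

gcd(83, 22) = 1  (83 = 3*22 + 17, 22 = 1*17 + 5, 17 = 3*5 + 2, 5 = 2*2 + 1, 2 = 2*1).
Back-substituting, 22*(34) + 83*(-9) = 1.
Scale by -4: particular solution (-136, 36); reduce u mod 83: (30, -8).
General solution: u = 30 + 83t, v = -8 - 22t for integer t.
-322 ≤ 30 + 83t ≤ 2055 gives t ∈ [-4, 24], which is 29 values.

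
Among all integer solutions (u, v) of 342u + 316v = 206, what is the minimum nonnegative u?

gcd(342, 316) = 2.
2 divides 206, so solutions exist.
By Bézout, 342·(73) + 316·(-79) = 2.
Scale by 206/2 = 103: (u₀, v₀) = (7519, -8137).
General solution: u = 7519 + 158t, v = -8137 - 171t for integer t.
u ≥ 0: smallest is 7519 mod 158 = 93 (at t = -47), with v = -100.

93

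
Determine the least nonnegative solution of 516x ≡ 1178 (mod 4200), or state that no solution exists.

no solution

gcd(4200, 516):
  4200 = 8*516 + 72
  516 = 7*72 + 12
  72 = 6*12
so gcd(4200, 516) = 12.
12 does not divide 1178, so the congruence has no solution.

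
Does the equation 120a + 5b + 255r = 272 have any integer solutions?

gcd(120, 5) = 5  (120 = 24·5).
gcd(5, 255) = 5.
5 does not divide 272 (remainder 2), so no integer solutions.

no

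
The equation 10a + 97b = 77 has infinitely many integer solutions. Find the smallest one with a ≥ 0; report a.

95

gcd(97, 10) = 1  (97 = 9*10 + 7, 10 = 1*7 + 3, 7 = 2*3 + 1, 3 = 3*1).
1 divides 77, so solutions exist.
Back-substituting, 10*(-29) + 97*(3) = 1.
Scale by 77/1 = 77: (a₀, b₀) = (-2233, 231).
General solution: a = -2233 + 97t, b = 231 - 10t for integer t.
a ≥ 0: smallest is -2233 mod 97 = 95 (at t = 24), with b = -9.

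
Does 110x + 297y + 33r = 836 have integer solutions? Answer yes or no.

yes

gcd(297, 110) = 11  (297 = 2×110 + 77, 110 = 1×77 + 33, 77 = 2×33 + 11, 33 = 3×11).
gcd(11, 33) = 11.
11 divides 836, so integer solutions exist.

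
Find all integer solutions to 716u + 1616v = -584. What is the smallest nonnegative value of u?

gcd(1616, 716):
  1616 = 2*716 + 184
  716 = 3*184 + 164
  184 = 1*164 + 20
  164 = 8*20 + 4
  20 = 5*4
so gcd(1616, 716) = 4.
4 divides -584, so solutions exist.
Back-substitute for Bézout coefficients:
  4 = 164 - 8*20
  ... = 716*(79) + 1616*(-35)
Scale by -584/4 = -146: (u₀, v₀) = (-11534, 5110).
General solution: u = -11534 + 404t, v = 5110 - 179t for integer t.
u ≥ 0: smallest is -11534 mod 404 = 182 (at t = 29), with v = -81.

182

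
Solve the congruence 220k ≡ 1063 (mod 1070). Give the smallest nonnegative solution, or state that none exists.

no solution

gcd(1070, 220) = 10.
10 does not divide 1063, so the congruence has no solution.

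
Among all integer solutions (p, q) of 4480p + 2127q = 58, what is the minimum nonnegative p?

gcd(4480, 2127) = 1.
1 divides 58, so solutions exist.
By Bézout, 4480*(160) + 2127*(-337) = 1.
Scale by 58/1 = 58: (p₀, q₀) = (9280, -19546).
General solution: p = 9280 + 2127t, q = -19546 - 4480t for integer t.
p ≥ 0: smallest is 9280 mod 2127 = 772 (at t = -4), with q = -1626.

772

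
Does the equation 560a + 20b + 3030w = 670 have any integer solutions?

gcd(560, 20) = 20.
gcd(20, 3030) = 10.
10 divides 670, so integer solutions exist.

yes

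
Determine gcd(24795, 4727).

gcd(24795, 4727):
  24795 = 5*4727 + 1160
  4727 = 4*1160 + 87
  1160 = 13*87 + 29
  87 = 3*29
so gcd(24795, 4727) = 29.

29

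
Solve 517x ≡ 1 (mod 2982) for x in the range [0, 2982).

2659

gcd(2982, 517):
  2982 = 5·517 + 397
  517 = 1·397 + 120
  397 = 3·120 + 37
  120 = 3·37 + 9
  37 = 4·9 + 1
  9 = 9·1
so gcd(2982, 517) = 1.
Back-substitute for Bézout coefficients:
  1 = 37 - 4·9
  ... = 517·(-323) + 2982·(56)
So 517·-323 ≡ 1 (mod 2982), and -323 mod 2982 = 2659.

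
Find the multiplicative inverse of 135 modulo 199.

gcd(199, 135) = 1  (199 = 1·135 + 64, 135 = 2·64 + 7, 64 = 9·7 + 1, 7 = 7·1).
Back-substituting, 135·(-28) + 199·(19) = 1.
So 135·-28 ≡ 1 (mod 199), and -28 mod 199 = 171.

171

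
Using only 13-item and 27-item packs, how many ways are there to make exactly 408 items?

1

Need nonnegative integers with 13j + 27k = 408.
gcd(13, 27) = 1, and 13·(-2) + 27·(1) = 1.
So (j₀, k₀) = (-816, 408); general j = -816 + 27t, k = 408 - 13t.
j ≥ 0 ⇒ t ≥ 31; k ≥ 0 ⇒ t ≤ 31. That's 1 value of t.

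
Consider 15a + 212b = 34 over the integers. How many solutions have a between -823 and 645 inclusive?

7

gcd(212, 15) = 1.
By Bézout, 15·(99) + 212·(-7) = 1.
Particular solution: (186, -13).
General solution: a = 186 + 212t, b = -13 - 15t for integer t.
-823 ≤ 186 + 212t ≤ 645 gives t ∈ [-4, 2], which is 7 values.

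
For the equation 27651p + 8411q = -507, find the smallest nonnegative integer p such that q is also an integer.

532

gcd(27651, 8411) = 13  (27651 = 3×8411 + 2418, 8411 = 3×2418 + 1157, 2418 = 2×1157 + 104, 1157 = 11×104 + 13, 104 = 8×13).
13 divides -507, so solutions exist.
Back-substituting, 27651×(-80) + 8411×(263) = 13.
Scale by -507/13 = -39: (p₀, q₀) = (3120, -10257).
General solution: p = 3120 + 647t, q = -10257 - 2127t for integer t.
p ≥ 0: smallest is 3120 mod 647 = 532 (at t = -4), with q = -1749.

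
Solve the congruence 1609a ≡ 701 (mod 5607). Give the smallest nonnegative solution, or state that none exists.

gcd(5607, 1609) = 1.
1 divides 701, so solutions exist.
By Bézout, 1609·(-1373) + 5607·(394) = 1.
So 1609·(-1373) ≡ 1 (mod 5607); multiply by 701: a ≡ -962473 (mod 5607).
Smallest nonnegative: a = -962473 mod 5607 = 1931.

1931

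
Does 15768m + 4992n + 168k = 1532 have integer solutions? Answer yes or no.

no

gcd(15768, 4992) = 24.
gcd(24, 168) = 24.
24 does not divide 1532 (remainder 20), so no integer solutions.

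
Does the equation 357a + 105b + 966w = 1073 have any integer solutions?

no

gcd(357, 105) = 21.
gcd(21, 966) = 21.
21 does not divide 1073 (remainder 2), so no integer solutions.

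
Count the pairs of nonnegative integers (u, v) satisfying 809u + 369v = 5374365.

18

gcd(809, 369) = 1.
By Bézout, 809·(26) + 369·(-57) = 1.
One solution: (201, 14124).
General: u = 201 + 369t, v = 14124 - 809t.
u ≥ 0 ⇒ t ≥ 0; v ≥ 0 ⇒ t ≤ 17. So t ∈ [0, 17]: 18 solutions.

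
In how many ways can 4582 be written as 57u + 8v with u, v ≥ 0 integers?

gcd(57, 8):
  57 = 7×8 + 1
  8 = 8×1
so gcd(57, 8) = 1.
Back-substitute for Bézout coefficients:
  1 = 57 - 7×8
  ... = 57×(1) + 8×(-7)
Scale by 4582: one solution is (4582, -32074). Reduce u mod 8: (6, 530).
General: u = 6 + 8t, v = 530 - 57t.
u ≥ 0 ⇒ t ≥ 0; v ≥ 0 ⇒ t ≤ 9. So t ∈ [0, 9]: 10 solutions.

10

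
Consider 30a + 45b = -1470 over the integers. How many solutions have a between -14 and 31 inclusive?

15

gcd(45, 30) = 15.
By Bézout, 30·(-1) + 45·(1) = 15.
Particular solution: (2, -34).
General solution: a = 2 + 3t, b = -34 - 2t for integer t.
-14 ≤ 2 + 3t ≤ 31 gives t ∈ [-5, 9], which is 15 values.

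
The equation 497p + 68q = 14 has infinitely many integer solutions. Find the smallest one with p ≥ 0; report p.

46

gcd(497, 68):
  497 = 7*68 + 21
  68 = 3*21 + 5
  21 = 4*5 + 1
  5 = 5*1
so gcd(497, 68) = 1.
1 divides 14, so solutions exist.
Back-substitute for Bézout coefficients:
  1 = 21 - 4*5
  ... = 497*(13) + 68*(-95)
Scale by 14/1 = 14: (p₀, q₀) = (182, -1330).
General solution: p = 182 + 68t, q = -1330 - 497t for integer t.
p ≥ 0: smallest is 182 mod 68 = 46 (at t = -2), with q = -336.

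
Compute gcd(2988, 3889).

1

gcd(3889, 2988):
  3889 = 1*2988 + 901
  2988 = 3*901 + 285
  901 = 3*285 + 46
  285 = 6*46 + 9
  46 = 5*9 + 1
  9 = 9*1
so gcd(3889, 2988) = 1.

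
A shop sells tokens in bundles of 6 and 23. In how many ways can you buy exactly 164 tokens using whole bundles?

1

Need nonnegative integers with 6j + 23k = 164.
gcd(6, 23) = 1, and 6·(4) + 23·(-1) = 1.
So (j₀, k₀) = (656, -164); general j = 656 + 23t, k = -164 - 6t.
j ≥ 0 ⇒ t ≥ -28; k ≥ 0 ⇒ t ≤ -28. That's 1 value of t.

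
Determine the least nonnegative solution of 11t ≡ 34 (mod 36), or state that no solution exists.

gcd(36, 11):
  36 = 3·11 + 3
  11 = 3·3 + 2
  3 = 1·2 + 1
  2 = 2·1
so gcd(36, 11) = 1.
1 divides 34, so solutions exist.
Back-substitute for Bézout coefficients:
  1 = 3 - 1·2
  ... = 11·(-13) + 36·(4)
So 11·(-13) ≡ 1 (mod 36); multiply by 34: t ≡ -442 (mod 36).
Smallest nonnegative: t = -442 mod 36 = 26.

26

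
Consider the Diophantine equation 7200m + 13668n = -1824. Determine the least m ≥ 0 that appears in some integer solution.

1078

gcd(13668, 7200):
  13668 = 1·7200 + 6468
  7200 = 1·6468 + 732
  6468 = 8·732 + 612
  732 = 1·612 + 120
  612 = 5·120 + 12
  120 = 10·12
so gcd(13668, 7200) = 12.
12 divides -1824, so solutions exist.
Back-substitute for Bézout coefficients:
  12 = 612 - 5·120
  ... = 7200·(-112) + 13668·(59)
Scale by -1824/12 = -152: (m₀, n₀) = (17024, -8968).
General solution: m = 17024 + 1139t, n = -8968 - 600t for integer t.
m ≥ 0: smallest is 17024 mod 1139 = 1078 (at t = -14), with n = -568.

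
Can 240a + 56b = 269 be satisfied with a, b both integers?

gcd(240, 56) = 8  (240 = 4*56 + 16, 56 = 3*16 + 8, 16 = 2*8).
8 does not divide 269 (remainder 5), so no integer solutions.

no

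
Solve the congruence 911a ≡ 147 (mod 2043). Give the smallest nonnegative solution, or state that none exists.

gcd(2043, 911) = 1.
1 divides 147, so solutions exist.
By Bézout, 911·(-832) + 2043·(371) = 1.
So 911·(-832) ≡ 1 (mod 2043); multiply by 147: a ≡ -122304 (mod 2043).
Smallest nonnegative: a = -122304 mod 2043 = 276.

276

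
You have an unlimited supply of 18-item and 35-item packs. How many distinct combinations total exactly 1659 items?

Need nonnegative integers with 18j + 35k = 1659.
gcd(18, 35) = 1, and 18·(2) + 35·(-1) = 1.
So (j₀, k₀) = (3318, -1659); general j = 3318 + 35t, k = -1659 - 18t.
j ≥ 0 ⇒ t ≥ -94; k ≥ 0 ⇒ t ≤ -93. That's 2 values of t.

2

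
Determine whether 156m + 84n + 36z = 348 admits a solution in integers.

gcd(156, 84) = 12  (156 = 1×84 + 72, 84 = 1×72 + 12, 72 = 6×12).
gcd(12, 36) = 12.
12 divides 348, so integer solutions exist.

yes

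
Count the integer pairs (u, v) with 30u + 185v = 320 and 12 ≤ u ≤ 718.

19

gcd(185, 30):
  185 = 6×30 + 5
  30 = 6×5
so gcd(185, 30) = 5.
Back-substitute for Bézout coefficients:
  5 = 185 - 6×30
  ... = 30×(-6) + 185×(1)
Scale by 64: particular solution (-384, 64); reduce u mod 37: (23, -2).
General solution: u = 23 + 37t, v = -2 - 6t for integer t.
12 ≤ 23 + 37t ≤ 718 gives t ∈ [0, 18], which is 19 values.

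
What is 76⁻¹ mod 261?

79

gcd(261, 76):
  261 = 3×76 + 33
  76 = 2×33 + 10
  33 = 3×10 + 3
  10 = 3×3 + 1
  3 = 3×1
so gcd(261, 76) = 1.
Back-substitute for Bézout coefficients:
  1 = 10 - 3×3
  ... = 76×(79) + 261×(-23)
So 76×79 ≡ 1 (mod 261), and 79 mod 261 = 79.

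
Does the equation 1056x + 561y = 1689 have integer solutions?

gcd(1056, 561) = 33  (1056 = 1×561 + 495, 561 = 1×495 + 66, 495 = 7×66 + 33, 66 = 2×33).
33 does not divide 1689 (remainder 6), so no integer solutions.

no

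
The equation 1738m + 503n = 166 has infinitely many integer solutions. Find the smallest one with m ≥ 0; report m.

gcd(1738, 503) = 1.
1 divides 166, so solutions exist.
By Bézout, 1738×(-123) + 503×(425) = 1.
Scale by 166/1 = 166: (m₀, n₀) = (-20418, 70550).
General solution: m = -20418 + 503t, n = 70550 - 1738t for integer t.
m ≥ 0: smallest is -20418 mod 503 = 205 (at t = 41), with n = -708.

205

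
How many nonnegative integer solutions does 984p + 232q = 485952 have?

gcd(984, 232):
  984 = 4*232 + 56
  232 = 4*56 + 8
  56 = 7*8
so gcd(984, 232) = 8.
Back-substitute for Bézout coefficients:
  8 = 232 - 4*56
  ... = 984*(-4) + 232*(17)
Scale by 60744: one solution is (-242976, 1032648). Reduce p mod 29: (15, 2031).
General: p = 15 + 29t, q = 2031 - 123t.
p ≥ 0 ⇒ t ≥ 0; q ≥ 0 ⇒ t ≤ 16. So t ∈ [0, 16]: 17 solutions.

17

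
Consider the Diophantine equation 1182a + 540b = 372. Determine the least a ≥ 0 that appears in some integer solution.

gcd(1182, 540) = 6  (1182 = 2*540 + 102, 540 = 5*102 + 30, 102 = 3*30 + 12, 30 = 2*12 + 6, 12 = 2*6).
6 divides 372, so solutions exist.
Back-substituting, 1182*(-37) + 540*(81) = 6.
Scale by 372/6 = 62: (a₀, b₀) = (-2294, 5022).
General solution: a = -2294 + 90t, b = 5022 - 197t for integer t.
a ≥ 0: smallest is -2294 mod 90 = 46 (at t = 26), with b = -100.

46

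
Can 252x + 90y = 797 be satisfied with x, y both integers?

no

gcd(252, 90) = 18.
18 does not divide 797 (remainder 5), so no integer solutions.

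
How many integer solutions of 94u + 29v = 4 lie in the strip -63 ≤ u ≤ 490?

gcd(94, 29) = 1.
By Bézout, 94·(-4) + 29·(13) = 1.
Particular solution: (13, -42).
General solution: u = 13 + 29t, v = -42 - 94t for integer t.
-63 ≤ 13 + 29t ≤ 490 gives t ∈ [-2, 16], which is 19 values.

19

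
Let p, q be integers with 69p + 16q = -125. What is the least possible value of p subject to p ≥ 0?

7

gcd(69, 16) = 1.
1 divides -125, so solutions exist.
By Bézout, 69×(-3) + 16×(13) = 1.
Scale by -125/1 = -125: (p₀, q₀) = (375, -1625).
General solution: p = 375 + 16t, q = -1625 - 69t for integer t.
p ≥ 0: smallest is 375 mod 16 = 7 (at t = -23), with q = -38.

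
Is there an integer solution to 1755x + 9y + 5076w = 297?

yes

gcd(1755, 9):
  1755 = 195·9
so gcd(1755, 9) = 9.
gcd(9, 5076) = 9.
9 divides 297, so integer solutions exist.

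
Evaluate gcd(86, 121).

gcd(121, 86):
  121 = 1×86 + 35
  86 = 2×35 + 16
  35 = 2×16 + 3
  16 = 5×3 + 1
  3 = 3×1
so gcd(121, 86) = 1.

1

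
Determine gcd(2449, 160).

1

gcd(2449, 160):
  2449 = 15×160 + 49
  160 = 3×49 + 13
  49 = 3×13 + 10
  13 = 1×10 + 3
  10 = 3×3 + 1
  3 = 3×1
so gcd(2449, 160) = 1.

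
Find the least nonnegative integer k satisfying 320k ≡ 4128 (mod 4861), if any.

gcd(4861, 320):
  4861 = 15·320 + 61
  320 = 5·61 + 15
  61 = 4·15 + 1
  15 = 15·1
so gcd(4861, 320) = 1.
1 divides 4128, so solutions exist.
Back-substitute for Bézout coefficients:
  1 = 61 - 4·15
  ... = 320·(-319) + 4861·(21)
So 320·(-319) ≡ 1 (mod 4861); multiply by 4128: k ≡ -1316832 (mod 4861).
Smallest nonnegative: k = -1316832 mod 4861 = 499.

499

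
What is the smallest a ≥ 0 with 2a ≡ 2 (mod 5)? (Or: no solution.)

1

gcd(5, 2) = 1.
1 divides 2, so solutions exist.
By Bézout, 2*(-2) + 5*(1) = 1.
So 2*(-2) ≡ 1 (mod 5); multiply by 2: a ≡ -4 (mod 5).
Smallest nonnegative: a = -4 mod 5 = 1.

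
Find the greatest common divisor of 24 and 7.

1

gcd(24, 7):
  24 = 3×7 + 3
  7 = 2×3 + 1
  3 = 3×1
so gcd(24, 7) = 1.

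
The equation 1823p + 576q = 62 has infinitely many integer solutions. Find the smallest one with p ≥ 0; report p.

322

gcd(1823, 576):
  1823 = 3·576 + 95
  576 = 6·95 + 6
  95 = 15·6 + 5
  6 = 1·5 + 1
  5 = 5·1
so gcd(1823, 576) = 1.
1 divides 62, so solutions exist.
Back-substitute for Bézout coefficients:
  1 = 6 - 1·5
  ... = 1823·(-97) + 576·(307)
Scale by 62/1 = 62: (p₀, q₀) = (-6014, 19034).
General solution: p = -6014 + 576t, q = 19034 - 1823t for integer t.
p ≥ 0: smallest is -6014 mod 576 = 322 (at t = 11), with q = -1019.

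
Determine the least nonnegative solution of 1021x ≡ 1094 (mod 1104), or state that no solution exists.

878

gcd(1104, 1021) = 1.
1 divides 1094, so solutions exist.
By Bézout, 1021*(133) + 1104*(-123) = 1.
So 1021*(133) ≡ 1 (mod 1104); multiply by 1094: x ≡ 145502 (mod 1104).
Smallest nonnegative: x = 145502 mod 1104 = 878.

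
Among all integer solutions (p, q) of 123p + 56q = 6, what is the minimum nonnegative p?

gcd(123, 56):
  123 = 2*56 + 11
  56 = 5*11 + 1
  11 = 11*1
so gcd(123, 56) = 1.
1 divides 6, so solutions exist.
Back-substitute for Bézout coefficients:
  1 = 56 - 5*11
  ... = 123*(-5) + 56*(11)
Scale by 6/1 = 6: (p₀, q₀) = (-30, 66).
General solution: p = -30 + 56t, q = 66 - 123t for integer t.
p ≥ 0: smallest is -30 mod 56 = 26 (at t = 1), with q = -57.

26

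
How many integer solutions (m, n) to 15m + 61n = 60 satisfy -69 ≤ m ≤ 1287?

gcd(61, 15) = 1  (61 = 4·15 + 1, 15 = 15·1).
Back-substituting, 15·(-4) + 61·(1) = 1.
Scale by 60: particular solution (-240, 60); reduce m mod 61: (4, 0).
General solution: m = 4 + 61t, n = 0 - 15t for integer t.
-69 ≤ 4 + 61t ≤ 1287 gives t ∈ [-1, 21], which is 23 values.

23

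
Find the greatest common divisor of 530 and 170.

gcd(530, 170) = 10  (530 = 3×170 + 20, 170 = 8×20 + 10, 20 = 2×10).

10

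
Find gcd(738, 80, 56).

2

gcd(738, 80) = 2.
gcd(2, 56) = 2.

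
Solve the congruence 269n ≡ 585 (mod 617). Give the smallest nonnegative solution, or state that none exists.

gcd(617, 269) = 1  (617 = 2×269 + 79, 269 = 3×79 + 32, 79 = 2×32 + 15, 32 = 2×15 + 2, 15 = 7×2 + 1, 2 = 2×1).
1 divides 585, so solutions exist.
Back-substituting, 269×(-289) + 617×(126) = 1.
So 269×(-289) ≡ 1 (mod 617); multiply by 585: n ≡ -169065 (mod 617).
Smallest nonnegative: n = -169065 mod 617 = 610.

610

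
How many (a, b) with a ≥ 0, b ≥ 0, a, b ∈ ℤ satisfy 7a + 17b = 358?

gcd(17, 7) = 1  (17 = 2·7 + 3, 7 = 2·3 + 1, 3 = 3·1).
Back-substituting, 7·(5) + 17·(-2) = 1.
Scale by 358: one solution is (1790, -716). Reduce a mod 17: (5, 19).
General: a = 5 + 17t, b = 19 - 7t.
a ≥ 0 ⇒ t ≥ 0; b ≥ 0 ⇒ t ≤ 2. So t ∈ [0, 2]: 3 solutions.

3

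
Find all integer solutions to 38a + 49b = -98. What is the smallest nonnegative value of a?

gcd(49, 38):
  49 = 1*38 + 11
  38 = 3*11 + 5
  11 = 2*5 + 1
  5 = 5*1
so gcd(49, 38) = 1.
1 divides -98, so solutions exist.
Back-substitute for Bézout coefficients:
  1 = 11 - 2*5
  ... = 38*(-9) + 49*(7)
Scale by -98/1 = -98: (a₀, b₀) = (882, -686).
General solution: a = 882 + 49t, b = -686 - 38t for integer t.
a ≥ 0: smallest is 882 mod 49 = 0 (at t = -18), with b = -2.

0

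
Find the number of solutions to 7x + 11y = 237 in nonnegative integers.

gcd(11, 7):
  11 = 1×7 + 4
  7 = 1×4 + 3
  4 = 1×3 + 1
  3 = 3×1
so gcd(11, 7) = 1.
Back-substitute for Bézout coefficients:
  1 = 4 - 1×3
  ... = 7×(-3) + 11×(2)
Scale by 237: one solution is (-711, 474). Reduce x mod 11: (4, 19).
General: x = 4 + 11t, y = 19 - 7t.
x ≥ 0 ⇒ t ≥ 0; y ≥ 0 ⇒ t ≤ 2. So t ∈ [0, 2]: 3 solutions.

3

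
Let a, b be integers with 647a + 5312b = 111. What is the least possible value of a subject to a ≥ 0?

gcd(5312, 647) = 1  (5312 = 8*647 + 136, 647 = 4*136 + 103, 136 = 1*103 + 33, 103 = 3*33 + 4, 33 = 8*4 + 1, 4 = 4*1).
1 divides 111, so solutions exist.
Back-substituting, 647*(-1289) + 5312*(157) = 1.
Scale by 111/1 = 111: (a₀, b₀) = (-143079, 17427).
General solution: a = -143079 + 5312t, b = 17427 - 647t for integer t.
a ≥ 0: smallest is -143079 mod 5312 = 345 (at t = 27), with b = -42.

345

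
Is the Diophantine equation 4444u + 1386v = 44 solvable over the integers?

yes

gcd(4444, 1386) = 22  (4444 = 3×1386 + 286, 1386 = 4×286 + 242, 286 = 1×242 + 44, 242 = 5×44 + 22, 44 = 2×22).
22 divides 44, so integer solutions exist.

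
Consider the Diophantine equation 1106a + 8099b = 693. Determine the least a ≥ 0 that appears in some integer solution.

667

gcd(8099, 1106):
  8099 = 7*1106 + 357
  1106 = 3*357 + 35
  357 = 10*35 + 7
  35 = 5*7
so gcd(8099, 1106) = 7.
7 divides 693, so solutions exist.
Back-substitute for Bézout coefficients:
  7 = 357 - 10*35
  ... = 1106*(-227) + 8099*(31)
Scale by 693/7 = 99: (a₀, b₀) = (-22473, 3069).
General solution: a = -22473 + 1157t, b = 3069 - 158t for integer t.
a ≥ 0: smallest is -22473 mod 1157 = 667 (at t = 20), with b = -91.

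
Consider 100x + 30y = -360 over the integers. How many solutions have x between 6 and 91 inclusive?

gcd(100, 30):
  100 = 3×30 + 10
  30 = 3×10
so gcd(100, 30) = 10.
Back-substitute for Bézout coefficients:
  10 = 100 - 3×30
  ... = 100×(1) + 30×(-3)
Scale by -36: particular solution (-36, 108); reduce x mod 3: (0, -12).
General solution: x = 0 + 3t, y = -12 - 10t for integer t.
6 ≤ 0 + 3t ≤ 91 gives t ∈ [2, 30], which is 29 values.

29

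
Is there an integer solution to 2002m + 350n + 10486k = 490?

yes

gcd(2002, 350) = 14  (2002 = 5×350 + 252, 350 = 1×252 + 98, 252 = 2×98 + 56, 98 = 1×56 + 42, 56 = 1×42 + 14, 42 = 3×14).
gcd(14, 10486) = 14.
14 divides 490, so integer solutions exist.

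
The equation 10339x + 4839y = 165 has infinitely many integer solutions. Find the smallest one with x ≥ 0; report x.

1113

gcd(10339, 4839) = 1  (10339 = 2·4839 + 661, 4839 = 7·661 + 212, 661 = 3·212 + 25, 212 = 8·25 + 12, 25 = 2·12 + 1, 12 = 12·1).
1 divides 165, so solutions exist.
Back-substituting, 10339·(388) + 4839·(-829) = 1.
Scale by 165/1 = 165: (x₀, y₀) = (64020, -136785).
General solution: x = 64020 + 4839t, y = -136785 - 10339t for integer t.
x ≥ 0: smallest is 64020 mod 4839 = 1113 (at t = -13), with y = -2378.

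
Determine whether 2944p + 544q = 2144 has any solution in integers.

yes

gcd(2944, 544) = 32  (2944 = 5×544 + 224, 544 = 2×224 + 96, 224 = 2×96 + 32, 96 = 3×32).
32 divides 2144, so integer solutions exist.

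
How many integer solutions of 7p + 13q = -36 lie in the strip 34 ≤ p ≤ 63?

2

gcd(13, 7) = 1  (13 = 1·7 + 6, 7 = 1·6 + 1, 6 = 6·1).
Back-substituting, 7·(2) + 13·(-1) = 1.
Scale by -36: particular solution (-72, 36); reduce p mod 13: (6, -6).
General solution: p = 6 + 13t, q = -6 - 7t for integer t.
34 ≤ 6 + 13t ≤ 63 gives t ∈ [3, 4], which is 2 values.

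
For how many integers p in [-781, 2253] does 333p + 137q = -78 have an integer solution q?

gcd(333, 137) = 1  (333 = 2·137 + 59, 137 = 2·59 + 19, 59 = 3·19 + 2, 19 = 9·2 + 1, 2 = 2·1).
Back-substituting, 333·(-65) + 137·(158) = 1.
Scale by -78: particular solution (5070, -12324); reduce p mod 137: (1, -3).
General solution: p = 1 + 137t, q = -3 - 333t for integer t.
-781 ≤ 1 + 137t ≤ 2253 gives t ∈ [-5, 16], which is 22 values.

22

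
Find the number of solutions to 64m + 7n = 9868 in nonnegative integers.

gcd(64, 7) = 1.
By Bézout, 64·(1) + 7·(-9) = 1.
One solution: (5, 1364).
General: m = 5 + 7t, n = 1364 - 64t.
m ≥ 0 ⇒ t ≥ 0; n ≥ 0 ⇒ t ≤ 21. So t ∈ [0, 21]: 22 solutions.

22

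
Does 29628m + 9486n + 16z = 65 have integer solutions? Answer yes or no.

no

gcd(29628, 9486) = 18  (29628 = 3×9486 + 1170, 9486 = 8×1170 + 126, 1170 = 9×126 + 36, 126 = 3×36 + 18, 36 = 2×18).
gcd(18, 16) = 2.
2 does not divide 65 (remainder 1), so no integer solutions.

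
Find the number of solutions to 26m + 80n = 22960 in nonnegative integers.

gcd(80, 26):
  80 = 3·26 + 2
  26 = 13·2
so gcd(80, 26) = 2.
Back-substitute for Bézout coefficients:
  2 = 80 - 3·26
  ... = 26·(-3) + 80·(1)
Scale by 11480: one solution is (-34440, 11480). Reduce m mod 40: (0, 287).
General: m = 0 + 40t, n = 287 - 13t.
m ≥ 0 ⇒ t ≥ 0; n ≥ 0 ⇒ t ≤ 22. So t ∈ [0, 22]: 23 solutions.

23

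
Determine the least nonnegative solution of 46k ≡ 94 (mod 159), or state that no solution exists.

85

gcd(159, 46) = 1  (159 = 3×46 + 21, 46 = 2×21 + 4, 21 = 5×4 + 1, 4 = 4×1).
1 divides 94, so solutions exist.
Back-substituting, 46×(-38) + 159×(11) = 1.
So 46×(-38) ≡ 1 (mod 159); multiply by 94: k ≡ -3572 (mod 159).
Smallest nonnegative: k = -3572 mod 159 = 85.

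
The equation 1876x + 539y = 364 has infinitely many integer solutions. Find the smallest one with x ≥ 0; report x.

68

gcd(1876, 539) = 7.
7 divides 364, so solutions exist.
By Bézout, 1876·(25) + 539·(-87) = 7.
Scale by 364/7 = 52: (x₀, y₀) = (1300, -4524).
General solution: x = 1300 + 77t, y = -4524 - 268t for integer t.
x ≥ 0: smallest is 1300 mod 77 = 68 (at t = -16), with y = -236.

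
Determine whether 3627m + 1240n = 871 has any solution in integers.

no

gcd(3627, 1240) = 31  (3627 = 2*1240 + 1147, 1240 = 1*1147 + 93, 1147 = 12*93 + 31, 93 = 3*31).
31 does not divide 871 (remainder 3), so no integer solutions.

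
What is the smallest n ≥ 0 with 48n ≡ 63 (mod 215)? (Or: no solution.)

176

gcd(215, 48):
  215 = 4*48 + 23
  48 = 2*23 + 2
  23 = 11*2 + 1
  2 = 2*1
so gcd(215, 48) = 1.
1 divides 63, so solutions exist.
Back-substitute for Bézout coefficients:
  1 = 23 - 11*2
  ... = 48*(-103) + 215*(23)
So 48*(-103) ≡ 1 (mod 215); multiply by 63: n ≡ -6489 (mod 215).
Smallest nonnegative: n = -6489 mod 215 = 176.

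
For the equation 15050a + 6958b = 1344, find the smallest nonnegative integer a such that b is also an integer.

38

gcd(15050, 6958):
  15050 = 2×6958 + 1134
  6958 = 6×1134 + 154
  1134 = 7×154 + 56
  154 = 2×56 + 42
  56 = 1×42 + 14
  42 = 3×14
so gcd(15050, 6958) = 14.
14 divides 1344, so solutions exist.
Back-substitute for Bézout coefficients:
  14 = 56 - 1×42
  ... = 15050×(135) + 6958×(-292)
Scale by 1344/14 = 96: (a₀, b₀) = (12960, -28032).
General solution: a = 12960 + 497t, b = -28032 - 1075t for integer t.
a ≥ 0: smallest is 12960 mod 497 = 38 (at t = -26), with b = -82.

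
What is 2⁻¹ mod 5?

gcd(5, 2):
  5 = 2·2 + 1
  2 = 2·1
so gcd(5, 2) = 1.
Back-substitute for Bézout coefficients:
  1 = 5 - 2·2
  ... = 2·(-2) + 5·(1)
So 2·-2 ≡ 1 (mod 5), and -2 mod 5 = 3.

3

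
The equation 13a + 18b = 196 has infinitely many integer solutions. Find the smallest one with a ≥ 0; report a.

gcd(18, 13):
  18 = 1*13 + 5
  13 = 2*5 + 3
  5 = 1*3 + 2
  3 = 1*2 + 1
  2 = 2*1
so gcd(18, 13) = 1.
1 divides 196, so solutions exist.
Back-substitute for Bézout coefficients:
  1 = 3 - 1*2
  ... = 13*(7) + 18*(-5)
Scale by 196/1 = 196: (a₀, b₀) = (1372, -980).
General solution: a = 1372 + 18t, b = -980 - 13t for integer t.
a ≥ 0: smallest is 1372 mod 18 = 4 (at t = -76), with b = 8.

4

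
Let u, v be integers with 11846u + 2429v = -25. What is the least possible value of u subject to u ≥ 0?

gcd(11846, 2429):
  11846 = 4×2429 + 2130
  2429 = 1×2130 + 299
  2130 = 7×299 + 37
  299 = 8×37 + 3
  37 = 12×3 + 1
  3 = 3×1
so gcd(11846, 2429) = 1.
1 divides -25, so solutions exist.
Back-substitute for Bézout coefficients:
  1 = 37 - 12×3
  ... = 11846×(788) + 2429×(-3843)
Scale by -25/1 = -25: (u₀, v₀) = (-19700, 96075).
General solution: u = -19700 + 2429t, v = 96075 - 11846t for integer t.
u ≥ 0: smallest is -19700 mod 2429 = 2161 (at t = 9), with v = -10539.

2161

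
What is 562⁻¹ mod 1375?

1123

gcd(1375, 562):
  1375 = 2·562 + 251
  562 = 2·251 + 60
  251 = 4·60 + 11
  60 = 5·11 + 5
  11 = 2·5 + 1
  5 = 5·1
so gcd(1375, 562) = 1.
Back-substitute for Bézout coefficients:
  1 = 11 - 2·5
  ... = 562·(-252) + 1375·(103)
So 562·-252 ≡ 1 (mod 1375), and -252 mod 1375 = 1123.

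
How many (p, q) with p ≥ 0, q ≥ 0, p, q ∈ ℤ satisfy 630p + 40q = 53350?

21

gcd(630, 40):
  630 = 15·40 + 30
  40 = 1·30 + 10
  30 = 3·10
so gcd(630, 40) = 10.
Back-substitute for Bézout coefficients:
  10 = 40 - 1·30
  ... = 630·(-1) + 40·(16)
Scale by 5335: one solution is (-5335, 85360). Reduce p mod 4: (1, 1318).
General: p = 1 + 4t, q = 1318 - 63t.
p ≥ 0 ⇒ t ≥ 0; q ≥ 0 ⇒ t ≤ 20. So t ∈ [0, 20]: 21 solutions.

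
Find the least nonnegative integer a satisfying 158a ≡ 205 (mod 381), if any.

gcd(381, 158):
  381 = 2·158 + 65
  158 = 2·65 + 28
  65 = 2·28 + 9
  28 = 3·9 + 1
  9 = 9·1
so gcd(381, 158) = 1.
1 divides 205, so solutions exist.
Back-substitute for Bézout coefficients:
  1 = 28 - 3·9
  ... = 158·(41) + 381·(-17)
So 158·(41) ≡ 1 (mod 381); multiply by 205: a ≡ 8405 (mod 381).
Smallest nonnegative: a = 8405 mod 381 = 23.

23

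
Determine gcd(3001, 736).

gcd(3001, 736):
  3001 = 4×736 + 57
  736 = 12×57 + 52
  57 = 1×52 + 5
  52 = 10×5 + 2
  5 = 2×2 + 1
  2 = 2×1
so gcd(3001, 736) = 1.

1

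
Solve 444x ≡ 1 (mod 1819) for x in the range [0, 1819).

gcd(1819, 444) = 1.
By Bézout, 444×(-127) + 1819×(31) = 1.
So 444×-127 ≡ 1 (mod 1819), and -127 mod 1819 = 1692.

1692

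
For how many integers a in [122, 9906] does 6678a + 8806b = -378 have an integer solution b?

15

gcd(8806, 6678) = 14.
By Bézout, 6678·(120) + 8806·(-91) = 14.
Particular solution: (534, -405).
General solution: a = 534 + 629t, b = -405 - 477t for integer t.
122 ≤ 534 + 629t ≤ 9906 gives t ∈ [0, 14], which is 15 values.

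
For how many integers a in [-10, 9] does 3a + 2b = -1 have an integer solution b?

10

gcd(3, 2):
  3 = 1*2 + 1
  2 = 2*1
so gcd(3, 2) = 1.
Back-substitute for Bézout coefficients:
  1 = 3 - 1*2
  ... = 3*(1) + 2*(-1)
Scale by -1: particular solution (-1, 1); reduce a mod 2: (1, -2).
General solution: a = 1 + 2t, b = -2 - 3t for integer t.
-10 ≤ 1 + 2t ≤ 9 gives t ∈ [-5, 4], which is 10 values.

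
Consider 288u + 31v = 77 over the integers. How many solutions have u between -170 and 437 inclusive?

gcd(288, 31) = 1  (288 = 9×31 + 9, 31 = 3×9 + 4, 9 = 2×4 + 1, 4 = 4×1).
Back-substituting, 288×(7) + 31×(-65) = 1.
Scale by 77: particular solution (539, -5005); reduce u mod 31: (12, -109).
General solution: u = 12 + 31t, v = -109 - 288t for integer t.
-170 ≤ 12 + 31t ≤ 437 gives t ∈ [-5, 13], which is 19 values.

19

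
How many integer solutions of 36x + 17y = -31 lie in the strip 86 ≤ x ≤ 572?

29

gcd(36, 17):
  36 = 2·17 + 2
  17 = 8·2 + 1
  2 = 2·1
so gcd(36, 17) = 1.
Back-substitute for Bézout coefficients:
  1 = 17 - 8·2
  ... = 36·(-8) + 17·(17)
Scale by -31: particular solution (248, -527); reduce x mod 17: (10, -23).
General solution: x = 10 + 17t, y = -23 - 36t for integer t.
86 ≤ 10 + 17t ≤ 572 gives t ∈ [5, 33], which is 29 values.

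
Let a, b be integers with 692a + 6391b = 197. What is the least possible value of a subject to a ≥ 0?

gcd(6391, 692):
  6391 = 9*692 + 163
  692 = 4*163 + 40
  163 = 4*40 + 3
  40 = 13*3 + 1
  3 = 3*1
so gcd(6391, 692) = 1.
1 divides 197, so solutions exist.
Back-substitute for Bézout coefficients:
  1 = 40 - 13*3
  ... = 692*(2078) + 6391*(-225)
Scale by 197/1 = 197: (a₀, b₀) = (409366, -44325).
General solution: a = 409366 + 6391t, b = -44325 - 692t for integer t.
a ≥ 0: smallest is 409366 mod 6391 = 342 (at t = -64), with b = -37.

342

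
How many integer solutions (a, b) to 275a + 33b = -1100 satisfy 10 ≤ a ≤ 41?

gcd(275, 33):
  275 = 8*33 + 11
  33 = 3*11
so gcd(275, 33) = 11.
Back-substitute for Bézout coefficients:
  11 = 275 - 8*33
  ... = 275*(1) + 33*(-8)
Scale by -100: particular solution (-100, 800); reduce a mod 3: (2, -50).
General solution: a = 2 + 3t, b = -50 - 25t for integer t.
10 ≤ 2 + 3t ≤ 41 gives t ∈ [3, 13], which is 11 values.

11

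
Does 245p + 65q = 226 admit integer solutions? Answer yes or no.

gcd(245, 65):
  245 = 3·65 + 50
  65 = 1·50 + 15
  50 = 3·15 + 5
  15 = 3·5
so gcd(245, 65) = 5.
5 does not divide 226 (remainder 1), so no integer solutions.

no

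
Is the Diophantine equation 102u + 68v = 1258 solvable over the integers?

yes

gcd(102, 68) = 34.
34 divides 1258, so integer solutions exist.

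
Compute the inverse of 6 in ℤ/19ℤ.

gcd(19, 6):
  19 = 3·6 + 1
  6 = 6·1
so gcd(19, 6) = 1.
Back-substitute for Bézout coefficients:
  1 = 19 - 3·6
  ... = 6·(-3) + 19·(1)
So 6·-3 ≡ 1 (mod 19), and -3 mod 19 = 16.

16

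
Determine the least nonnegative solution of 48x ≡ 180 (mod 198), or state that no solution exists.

gcd(198, 48) = 6  (198 = 4×48 + 6, 48 = 8×6).
6 divides 180, so solutions exist.
Back-substituting, 48×(-4) + 198×(1) = 6.
So 48×(-4) ≡ 6 (mod 198); multiply by 30: x ≡ -120 (mod 33).
Smallest nonnegative: x = -120 mod 33 = 12.

12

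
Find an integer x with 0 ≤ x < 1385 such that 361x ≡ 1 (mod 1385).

gcd(1385, 361):
  1385 = 3×361 + 302
  361 = 1×302 + 59
  302 = 5×59 + 7
  59 = 8×7 + 3
  7 = 2×3 + 1
  3 = 3×1
so gcd(1385, 361) = 1.
Back-substitute for Bézout coefficients:
  1 = 7 - 2×3
  ... = 361×(-399) + 1385×(104)
So 361×-399 ≡ 1 (mod 1385), and -399 mod 1385 = 986.

986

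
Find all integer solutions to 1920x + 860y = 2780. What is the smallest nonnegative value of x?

gcd(1920, 860) = 20.
20 divides 2780, so solutions exist.
By Bézout, 1920·(13) + 860·(-29) = 20.
Scale by 2780/20 = 139: (x₀, y₀) = (1807, -4031).
General solution: x = 1807 + 43t, y = -4031 - 96t for integer t.
x ≥ 0: smallest is 1807 mod 43 = 1 (at t = -42), with y = 1.

1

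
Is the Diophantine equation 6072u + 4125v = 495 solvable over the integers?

gcd(6072, 4125) = 33  (6072 = 1*4125 + 1947, 4125 = 2*1947 + 231, 1947 = 8*231 + 99, 231 = 2*99 + 33, 99 = 3*33).
33 divides 495, so integer solutions exist.

yes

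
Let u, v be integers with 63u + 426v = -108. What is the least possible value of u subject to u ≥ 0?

120

gcd(426, 63):
  426 = 6*63 + 48
  63 = 1*48 + 15
  48 = 3*15 + 3
  15 = 5*3
so gcd(426, 63) = 3.
3 divides -108, so solutions exist.
Back-substitute for Bézout coefficients:
  3 = 48 - 3*15
  ... = 63*(-27) + 426*(4)
Scale by -108/3 = -36: (u₀, v₀) = (972, -144).
General solution: u = 972 + 142t, v = -144 - 21t for integer t.
u ≥ 0: smallest is 972 mod 142 = 120 (at t = -6), with v = -18.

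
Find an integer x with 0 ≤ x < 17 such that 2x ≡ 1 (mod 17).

gcd(17, 2):
  17 = 8*2 + 1
  2 = 2*1
so gcd(17, 2) = 1.
Back-substitute for Bézout coefficients:
  1 = 17 - 8*2
  ... = 2*(-8) + 17*(1)
So 2*-8 ≡ 1 (mod 17), and -8 mod 17 = 9.

9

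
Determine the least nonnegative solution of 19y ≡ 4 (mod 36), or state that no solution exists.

4

gcd(36, 19):
  36 = 1·19 + 17
  19 = 1·17 + 2
  17 = 8·2 + 1
  2 = 2·1
so gcd(36, 19) = 1.
1 divides 4, so solutions exist.
Back-substitute for Bézout coefficients:
  1 = 17 - 8·2
  ... = 19·(-17) + 36·(9)
So 19·(-17) ≡ 1 (mod 36); multiply by 4: y ≡ -68 (mod 36).
Smallest nonnegative: y = -68 mod 36 = 4.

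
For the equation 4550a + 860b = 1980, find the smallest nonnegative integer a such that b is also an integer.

gcd(4550, 860) = 10.
10 divides 1980, so solutions exist.
By Bézout, 4550·(31) + 860·(-164) = 10.
Scale by 1980/10 = 198: (a₀, b₀) = (6138, -32472).
General solution: a = 6138 + 86t, b = -32472 - 455t for integer t.
a ≥ 0: smallest is 6138 mod 86 = 32 (at t = -71), with b = -167.

32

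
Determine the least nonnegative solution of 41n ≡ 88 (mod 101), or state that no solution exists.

gcd(101, 41) = 1.
1 divides 88, so solutions exist.
By Bézout, 41·(-32) + 101·(13) = 1.
So 41·(-32) ≡ 1 (mod 101); multiply by 88: n ≡ -2816 (mod 101).
Smallest nonnegative: n = -2816 mod 101 = 12.

12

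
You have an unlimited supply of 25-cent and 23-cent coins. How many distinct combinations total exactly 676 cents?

1

Need nonnegative integers with 25j + 23k = 676.
gcd(25, 23) = 1, and 25·(-11) + 23·(12) = 1.
So (j₀, k₀) = (-7436, 8112); general j = -7436 + 23t, k = 8112 - 25t.
j ≥ 0 ⇒ t ≥ 324; k ≥ 0 ⇒ t ≤ 324. That's 1 value of t.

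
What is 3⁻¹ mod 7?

5

gcd(7, 3):
  7 = 2·3 + 1
  3 = 3·1
so gcd(7, 3) = 1.
Back-substitute for Bézout coefficients:
  1 = 7 - 2·3
  ... = 3·(-2) + 7·(1)
So 3·-2 ≡ 1 (mod 7), and -2 mod 7 = 5.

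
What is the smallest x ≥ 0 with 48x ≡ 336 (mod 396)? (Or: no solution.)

7

gcd(396, 48) = 12.
12 divides 336, so solutions exist.
By Bézout, 48×(-8) + 396×(1) = 12.
So 48×(-8) ≡ 12 (mod 396); multiply by 28: x ≡ -224 (mod 33).
Smallest nonnegative: x = -224 mod 33 = 7.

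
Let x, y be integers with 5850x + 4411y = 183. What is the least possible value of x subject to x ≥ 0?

gcd(5850, 4411):
  5850 = 1×4411 + 1439
  4411 = 3×1439 + 94
  1439 = 15×94 + 29
  94 = 3×29 + 7
  29 = 4×7 + 1
  7 = 7×1
so gcd(5850, 4411) = 1.
1 divides 183, so solutions exist.
Back-substitute for Bézout coefficients:
  1 = 29 - 4×7
  ... = 5850×(610) + 4411×(-809)
Scale by 183/1 = 183: (x₀, y₀) = (111630, -148047).
General solution: x = 111630 + 4411t, y = -148047 - 5850t for integer t.
x ≥ 0: smallest is 111630 mod 4411 = 1355 (at t = -25), with y = -1797.

1355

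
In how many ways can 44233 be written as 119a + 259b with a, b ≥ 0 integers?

gcd(259, 119) = 7  (259 = 2*119 + 21, 119 = 5*21 + 14, 21 = 1*14 + 7, 14 = 2*7).
Back-substituting, 119*(-13) + 259*(6) = 7.
Scale by 6319: one solution is (-82147, 37914). Reduce a mod 37: (30, 157).
General: a = 30 + 37t, b = 157 - 17t.
a ≥ 0 ⇒ t ≥ 0; b ≥ 0 ⇒ t ≤ 9. So t ∈ [0, 9]: 10 solutions.

10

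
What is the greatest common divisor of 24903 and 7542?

gcd(24903, 7542) = 9  (24903 = 3*7542 + 2277, 7542 = 3*2277 + 711, 2277 = 3*711 + 144, 711 = 4*144 + 135, 144 = 1*135 + 9, 135 = 15*9).

9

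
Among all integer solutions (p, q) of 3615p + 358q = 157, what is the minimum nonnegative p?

117

gcd(3615, 358):
  3615 = 10*358 + 35
  358 = 10*35 + 8
  35 = 4*8 + 3
  8 = 2*3 + 2
  3 = 1*2 + 1
  2 = 2*1
so gcd(3615, 358) = 1.
1 divides 157, so solutions exist.
Back-substitute for Bézout coefficients:
  1 = 3 - 1*2
  ... = 3615*(133) + 358*(-1343)
Scale by 157/1 = 157: (p₀, q₀) = (20881, -210851).
General solution: p = 20881 + 358t, q = -210851 - 3615t for integer t.
p ≥ 0: smallest is 20881 mod 358 = 117 (at t = -58), with q = -1181.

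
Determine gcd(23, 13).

gcd(23, 13) = 1  (23 = 1·13 + 10, 13 = 1·10 + 3, 10 = 3·3 + 1, 3 = 3·1).

1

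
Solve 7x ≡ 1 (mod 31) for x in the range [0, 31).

gcd(31, 7) = 1  (31 = 4×7 + 3, 7 = 2×3 + 1, 3 = 3×1).
Back-substituting, 7×(9) + 31×(-2) = 1.
So 7×9 ≡ 1 (mod 31), and 9 mod 31 = 9.

9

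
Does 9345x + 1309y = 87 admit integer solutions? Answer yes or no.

gcd(9345, 1309) = 7  (9345 = 7×1309 + 182, 1309 = 7×182 + 35, 182 = 5×35 + 7, 35 = 5×7).
7 does not divide 87 (remainder 3), so no integer solutions.

no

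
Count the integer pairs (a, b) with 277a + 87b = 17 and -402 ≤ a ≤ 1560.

23

gcd(277, 87) = 1  (277 = 3*87 + 16, 87 = 5*16 + 7, 16 = 2*7 + 2, 7 = 3*2 + 1, 2 = 2*1).
Back-substituting, 277*(-38) + 87*(121) = 1.
Scale by 17: particular solution (-646, 2057); reduce a mod 87: (50, -159).
General solution: a = 50 + 87t, b = -159 - 277t for integer t.
-402 ≤ 50 + 87t ≤ 1560 gives t ∈ [-5, 17], which is 23 values.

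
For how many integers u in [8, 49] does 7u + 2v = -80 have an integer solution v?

21

gcd(7, 2) = 1.
By Bézout, 7*(1) + 2*(-3) = 1.
Particular solution: (0, -40).
General solution: u = 0 + 2t, v = -40 - 7t for integer t.
8 ≤ 0 + 2t ≤ 49 gives t ∈ [4, 24], which is 21 values.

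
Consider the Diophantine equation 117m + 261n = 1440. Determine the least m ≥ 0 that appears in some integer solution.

19

gcd(261, 117) = 9.
9 divides 1440, so solutions exist.
By Bézout, 117×(9) + 261×(-4) = 9.
Scale by 1440/9 = 160: (m₀, n₀) = (1440, -640).
General solution: m = 1440 + 29t, n = -640 - 13t for integer t.
m ≥ 0: smallest is 1440 mod 29 = 19 (at t = -49), with n = -3.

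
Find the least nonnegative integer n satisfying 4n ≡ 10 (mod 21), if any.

13

gcd(21, 4):
  21 = 5·4 + 1
  4 = 4·1
so gcd(21, 4) = 1.
1 divides 10, so solutions exist.
Back-substitute for Bézout coefficients:
  1 = 21 - 5·4
  ... = 4·(-5) + 21·(1)
So 4·(-5) ≡ 1 (mod 21); multiply by 10: n ≡ -50 (mod 21).
Smallest nonnegative: n = -50 mod 21 = 13.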